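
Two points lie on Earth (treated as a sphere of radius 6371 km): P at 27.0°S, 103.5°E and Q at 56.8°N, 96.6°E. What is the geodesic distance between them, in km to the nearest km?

9341 km

Let φ₁ = -0.4712 rad, φ₂ = 0.9913 rad, and Δλ = -0.1204 rad.
cos c = sin φ₁ sin φ₂ + cos φ₁ cos φ₂ cos Δλ = (-0.4540)(0.8368) + (0.8910)(0.5476)(0.9928) = 0.10447,
so c = arccos(0.10447) = 1.46614 rad.
Distance = R·c = 6371 × 1.4661 ≈ 9341 km.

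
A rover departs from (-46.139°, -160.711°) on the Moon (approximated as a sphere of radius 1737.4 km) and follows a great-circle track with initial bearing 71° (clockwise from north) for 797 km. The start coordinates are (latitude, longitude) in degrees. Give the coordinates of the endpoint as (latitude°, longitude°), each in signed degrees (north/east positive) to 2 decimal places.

-33.13°, -130.71°

Angular distance δ = d/R = 797/1737.4 = 0.45873 rad; initial bearing θ = 1.2392 rad.
sin φ₂ = sin φ₁ cos δ + cos φ₁ sin δ cos θ = (-0.7210)(0.8966) + (0.6929)(0.4428)(0.3256) = -0.5466, so φ₂ = -33.13°.
Δλ = atan2(sin θ sin δ cos φ₁, cos δ − sin φ₁ sin φ₂) = atan2(0.2901, 0.5025) = 29.999°.
λ₂ = -160.711° + 29.999° = -130.71°.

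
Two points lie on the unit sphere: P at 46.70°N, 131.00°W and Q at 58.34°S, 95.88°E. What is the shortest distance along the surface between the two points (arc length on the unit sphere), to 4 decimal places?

2.6170

With latitudes φ₁ = 46.700°, φ₂ = -58.340° and longitude difference Δλ = -133.120°:
cos c = sin φ₁ sin φ₂ + cos φ₁ cos φ₂ cos Δλ = (0.7278)(-0.8512) + (0.6858)(0.5249)(-0.6835) = -0.86551,
so c = arccos(-0.86551) = 2.61697 rad.
On the unit sphere the arc length equals the central angle: 2.6170.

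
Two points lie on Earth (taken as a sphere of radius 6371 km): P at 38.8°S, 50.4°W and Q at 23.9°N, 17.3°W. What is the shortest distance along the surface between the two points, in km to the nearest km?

In radians: φ₁ = -0.6772, φ₂ = 0.4171, Δλ = 33.100° = 0.5777 rad.
cos c = sin φ₁ sin φ₂ + cos φ₁ cos φ₂ cos Δλ = (-0.6266)(0.4051) + (0.7793)(0.9143)(0.8377) = 0.34302,
so c = arccos(0.34302) = 1.22066 rad.
Distance = R·c = 6371 × 1.2207 ≈ 7777 km.

7777 km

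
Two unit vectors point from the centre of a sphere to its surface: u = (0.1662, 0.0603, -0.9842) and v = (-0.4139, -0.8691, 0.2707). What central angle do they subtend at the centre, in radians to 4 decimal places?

1.9689 rad

u·v = -0.3876; |u| = 1.0000, |v| = 1.0000.
cos θ = (u·v)/(|u||v|) = -0.3877, so θ = 1.9689 rad.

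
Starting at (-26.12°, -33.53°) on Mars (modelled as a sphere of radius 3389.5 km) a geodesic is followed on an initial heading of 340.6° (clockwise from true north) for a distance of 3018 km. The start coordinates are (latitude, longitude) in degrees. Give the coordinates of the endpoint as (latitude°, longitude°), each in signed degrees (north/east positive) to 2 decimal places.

Angular distance δ = d/R = 3018/3389.5 = 0.89040 rad; initial bearing θ = 5.9446 rad.
sin φ₂ = sin φ₁ cos δ + cos φ₁ sin δ cos θ = (-0.4403)(0.6291) + (0.8979)(0.7773)(0.9432) = 0.3813, so φ₂ = 22.42°.
Δλ = atan2(sin θ sin δ cos φ₁, cos δ − sin φ₁ sin φ₂) = atan2(-0.2318, 0.7970) = -16.219°.
λ₂ = -33.530° − 16.219° = -49.75°.

22.42°, -49.75°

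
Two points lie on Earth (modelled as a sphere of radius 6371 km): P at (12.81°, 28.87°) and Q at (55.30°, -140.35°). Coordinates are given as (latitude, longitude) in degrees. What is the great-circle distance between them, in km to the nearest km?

Let φ₁ = 0.2236 rad, φ₂ = 0.9652 rad, and Δλ = -2.9534 rad.
Haversine: a = sin²(Δφ/2) + cos φ₁ cos φ₂ sin²(Δλ/2) = 0.1313 + (0.9751)(0.5693)(0.9912) = 0.68151.
Central angle c = 2·arcsin(√a) = 1.94231 rad.
Distance = R·c = 6371 × 1.9423 ≈ 12374 km.

12374 km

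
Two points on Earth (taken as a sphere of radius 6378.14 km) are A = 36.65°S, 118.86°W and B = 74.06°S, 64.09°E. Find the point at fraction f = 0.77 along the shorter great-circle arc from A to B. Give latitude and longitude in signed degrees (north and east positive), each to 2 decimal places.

-89.31°, 152.26°

Central angle δ = 1.2090 rad. Interpolating on the sphere with fraction f = 0.77:
P = [sin((1−f)δ)·A + sin(fδ)·B] / sin δ = 0.2935·A + 0.8577·B in Cartesian coordinates,
giving P = (-0.0107, 0.0056, -0.9999), i.e. latitude -89.31°, longitude 152.26°.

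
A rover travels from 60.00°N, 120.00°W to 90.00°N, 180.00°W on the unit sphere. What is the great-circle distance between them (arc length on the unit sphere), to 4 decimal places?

0.5236

In radians: φ₁ = 1.0472, φ₂ = 1.5708, Δλ = -60.000° = -1.0472 rad.
Haversine: a = sin²(Δφ/2) + cos φ₁ cos φ₂ sin²(Δλ/2) = 0.0670 + (0.5000)(0.0000)(0.2500) = 0.06699.
Central angle c = 2·arcsin(√a) = 0.52360 rad.
On the unit sphere the arc length equals the central angle: 0.5236.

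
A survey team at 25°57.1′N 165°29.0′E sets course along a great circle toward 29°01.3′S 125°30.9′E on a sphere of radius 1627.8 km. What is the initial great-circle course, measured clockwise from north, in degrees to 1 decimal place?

With φ₁ = 0.4529, φ₂ = -0.5065, Δλ = -0.6976 rad, the forward-azimuth formula gives
θ = atan2( sin Δλ cos φ₂ , cos φ₁ sin φ₂ − sin φ₁ cos φ₂ cos Δλ ) = atan2(-0.5617, -0.7295) = -142.40°.
Adding 360° brings this into [0°, 360°): 217.6°.

217.6°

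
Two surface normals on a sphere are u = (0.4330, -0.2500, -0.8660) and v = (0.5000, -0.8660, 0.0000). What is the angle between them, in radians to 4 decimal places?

1.1230 rad

u·v = 0.4330; |u| = 1.0000, |v| = 1.0000.
cos θ = (u·v)/(|u||v|) = 0.4330, so θ = 1.1230 rad.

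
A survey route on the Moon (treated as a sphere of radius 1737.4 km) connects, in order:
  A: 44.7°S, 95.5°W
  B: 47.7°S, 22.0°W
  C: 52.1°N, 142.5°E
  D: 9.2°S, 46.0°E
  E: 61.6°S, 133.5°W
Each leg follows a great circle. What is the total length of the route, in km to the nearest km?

Leg A→B: central angle 0.8551 rad, distance 1485.7 km.
Leg B→C: central angle 2.9517 rad, distance 5128.2 km.
Leg C→D: central angle 1.7669 rad, distance 3069.7 km.
Leg D→E: central angle 1.9059 rad, distance 3311.3 km.
Total: 1485.7 + 5128.2 + 3069.7 + 3311.3 ≈ 12995 km.

12995 km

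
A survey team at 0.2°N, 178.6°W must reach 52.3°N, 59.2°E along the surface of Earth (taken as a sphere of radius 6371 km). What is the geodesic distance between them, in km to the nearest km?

With latitudes φ₁ = 0.200°, φ₂ = 52.300° and longitude difference Δλ = -122.200°:
cos c = sin φ₁ sin φ₂ + cos φ₁ cos φ₂ cos Δλ = (0.0035)(0.7912) + (1.0000)(0.6115)(-0.5329) = -0.32310,
so c = arccos(-0.32310) = 1.89980 rad.
Distance = R·c = 6371 × 1.8998 ≈ 12104 km.

12104 km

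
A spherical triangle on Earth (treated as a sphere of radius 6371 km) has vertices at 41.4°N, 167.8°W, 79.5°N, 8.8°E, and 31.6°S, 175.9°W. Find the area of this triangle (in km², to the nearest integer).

Side lengths (central angles): a = 2.3049, b = 1.2807, c = 1.0312 rad; semiperimeter s = 2.3084.
By l'Huilier's theorem, tan(E/4) = √[tan(s/2) tan((s−a)/2) tan((s−b)/2) tan((s−c)/2)], giving spherical excess E = 0.1637 rad.
Area = E·R² = 0.1637 × (6371)² ≈ 6643687 km².

6643687 km²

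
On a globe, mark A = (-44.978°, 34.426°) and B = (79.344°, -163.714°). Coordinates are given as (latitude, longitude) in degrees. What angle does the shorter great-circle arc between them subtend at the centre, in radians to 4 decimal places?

2.5304 rad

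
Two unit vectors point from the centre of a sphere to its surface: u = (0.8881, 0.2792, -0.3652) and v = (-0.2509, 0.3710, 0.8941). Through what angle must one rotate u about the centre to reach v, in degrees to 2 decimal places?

116.47°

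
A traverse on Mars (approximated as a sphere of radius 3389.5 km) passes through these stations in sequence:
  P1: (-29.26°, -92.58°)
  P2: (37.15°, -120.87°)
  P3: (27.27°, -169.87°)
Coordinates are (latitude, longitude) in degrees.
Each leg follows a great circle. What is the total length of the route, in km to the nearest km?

Leg P1→P2: central angle 1.2481 rad, distance 4230.4 km.
Leg P2→P3: central angle 0.7355 rad, distance 2493.0 km.
Total: 4230.4 + 2493.0 ≈ 6723 km.

6723 km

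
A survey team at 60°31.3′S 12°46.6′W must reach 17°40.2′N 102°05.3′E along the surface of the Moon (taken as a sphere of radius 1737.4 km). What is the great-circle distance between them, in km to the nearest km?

Let φ₁ = -1.0563 rad, φ₂ = 0.3084 rad, and Δλ = 2.0048 rad.
cos c = sin φ₁ sin φ₂ + cos φ₁ cos φ₂ cos Δλ = (-0.8705)(0.3035) + (0.4921)(0.9528)(-0.4205) = -0.46139,
so c = arccos(-0.46139) = 2.05036 rad.
Distance = R·c = 1737.4 × 2.0504 ≈ 3562 km.

3562 km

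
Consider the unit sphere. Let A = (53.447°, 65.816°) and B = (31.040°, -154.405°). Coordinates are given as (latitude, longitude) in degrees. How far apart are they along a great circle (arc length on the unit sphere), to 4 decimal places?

1.5462

In radians: φ₁ = 0.9328, φ₂ = 0.5418, Δλ = 139.779° = 2.4396 rad.
Haversine: a = sin²(Δφ/2) + cos φ₁ cos φ₂ sin²(Δλ/2) = 0.0378 + (0.5956)(0.8568)(0.8818) = 0.48771.
Central angle c = 2·arcsin(√a) = 1.54621 rad.
On the unit sphere the arc length equals the central angle: 1.5462.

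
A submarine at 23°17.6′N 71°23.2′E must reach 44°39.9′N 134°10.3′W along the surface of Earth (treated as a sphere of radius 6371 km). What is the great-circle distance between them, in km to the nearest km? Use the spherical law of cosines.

12025 km

With latitudes φ₁ = 23.293°, φ₂ = 44.665° and longitude difference Δλ = 154.442°:
cos c = sin φ₁ sin φ₂ + cos φ₁ cos φ₂ cos Δλ = (0.3954)(0.7030) + (0.9185)(0.7112)(-0.9021) = -0.31136,
so c = arccos(-0.31136) = 1.88742 rad.
Distance = R·c = 6371 × 1.8874 ≈ 12025 km.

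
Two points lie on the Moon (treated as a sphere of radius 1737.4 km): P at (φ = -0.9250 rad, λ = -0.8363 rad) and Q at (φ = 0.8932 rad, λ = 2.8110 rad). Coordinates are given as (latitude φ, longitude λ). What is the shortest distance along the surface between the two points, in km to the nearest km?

4919 km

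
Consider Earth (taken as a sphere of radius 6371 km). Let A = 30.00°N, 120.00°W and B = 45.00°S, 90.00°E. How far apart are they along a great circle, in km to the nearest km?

Let φ₁ = 0.5236 rad, φ₂ = -0.7854 rad, and Δλ = -2.6180 rad.
cos c = sin φ₁ sin φ₂ + cos φ₁ cos φ₂ cos Δλ = (0.5000)(-0.7071) + (0.8660)(0.7071)(-0.8660) = -0.88388,
so c = arccos(-0.88388) = 2.65490 rad.
Distance = R·c = 6371 × 2.6549 ≈ 16914 km.

16914 km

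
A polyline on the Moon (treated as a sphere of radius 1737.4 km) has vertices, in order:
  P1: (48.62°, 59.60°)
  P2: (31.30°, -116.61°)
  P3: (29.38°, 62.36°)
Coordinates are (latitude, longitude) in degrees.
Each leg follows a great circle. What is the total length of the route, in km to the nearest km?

6651 km

Leg P1→P2: central angle 1.7455 rad, distance 3032.6 km.
Leg P2→P3: central angle 2.0824 rad, distance 3617.9 km.
Total: 3032.6 + 3617.9 ≈ 6651 km.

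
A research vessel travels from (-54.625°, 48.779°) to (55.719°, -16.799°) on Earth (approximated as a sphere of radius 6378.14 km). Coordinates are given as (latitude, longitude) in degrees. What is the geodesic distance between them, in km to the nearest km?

13649 km

With latitudes φ₁ = -54.625°, φ₂ = 55.719° and longitude difference Δλ = -65.578°:
Haversine: a = sin²(Δφ/2) + cos φ₁ cos φ₂ sin²(Δλ/2) = 0.6738 + (0.5789)(0.5633)(0.2933) = 0.76946.
Central angle c = 2·arcsin(√a) = 2.13995 rad.
Distance = R·c = 6378.14 × 2.1399 ≈ 13649 km.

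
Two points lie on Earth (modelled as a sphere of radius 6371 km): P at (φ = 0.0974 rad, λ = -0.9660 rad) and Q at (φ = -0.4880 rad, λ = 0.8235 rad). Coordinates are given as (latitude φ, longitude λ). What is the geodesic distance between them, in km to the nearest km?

With latitudes φ₁ = 5.581°, φ₂ = -27.960° and longitude difference Δλ = 102.531°:
cos c = sin φ₁ sin φ₂ + cos φ₁ cos φ₂ cos Δλ = (0.0972)(-0.4689) + (0.9953)(0.8833)(-0.2170) = -0.23633,
so c = arccos(-0.23633) = 1.80938 rad.
Distance = R·c = 6371 × 1.8094 ≈ 11528 km.

11528 km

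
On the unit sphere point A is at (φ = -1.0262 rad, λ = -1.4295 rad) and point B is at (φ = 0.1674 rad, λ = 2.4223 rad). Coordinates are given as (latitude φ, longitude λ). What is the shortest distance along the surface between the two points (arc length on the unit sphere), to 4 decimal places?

In radians: φ₁ = -1.0262, φ₂ = 0.1674, Δλ = -139.308° = -2.4314 rad.
cos c = sin φ₁ sin φ₂ + cos φ₁ cos φ₂ cos Δλ = (-0.8553)(0.1666) + (0.5181)(0.9860)(-0.7582) = -0.52984,
so c = arccos(-0.52984) = 2.12921 rad.
On the unit sphere the arc length equals the central angle: 2.1292.

2.1292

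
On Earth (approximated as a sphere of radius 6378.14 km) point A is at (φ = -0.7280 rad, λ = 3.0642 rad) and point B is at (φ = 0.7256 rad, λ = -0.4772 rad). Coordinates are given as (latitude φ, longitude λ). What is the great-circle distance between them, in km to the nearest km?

In radians: φ₁ = -0.7280, φ₂ = 0.7256, Δλ = 157.093° = 2.7418 rad.
Haversine: a = sin²(Δφ/2) + cos φ₁ cos φ₂ sin²(Δλ/2) = 0.4415 + (0.7465)(0.7481)(0.9606) = 0.97798.
Central angle c = 2·arcsin(√a) = 2.84369 rad.
Distance = R·c = 6378.14 × 2.8437 ≈ 18137 km.

18137 km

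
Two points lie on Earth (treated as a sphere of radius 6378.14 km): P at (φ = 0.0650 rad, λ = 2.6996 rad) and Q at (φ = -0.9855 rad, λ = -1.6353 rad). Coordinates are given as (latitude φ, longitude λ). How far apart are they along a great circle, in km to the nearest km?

With latitudes φ₁ = 3.724°, φ₂ = -56.465° and longitude difference Δλ = 111.629°:
cos c = sin φ₁ sin φ₂ + cos φ₁ cos φ₂ cos Δλ = (0.0650)(-0.8335) + (0.9979)(0.5524)(-0.3686) = -0.25734,
so c = arccos(-0.25734) = 1.83106 rad.
Distance = R·c = 6378.14 × 1.8311 ≈ 11679 km.

11679 km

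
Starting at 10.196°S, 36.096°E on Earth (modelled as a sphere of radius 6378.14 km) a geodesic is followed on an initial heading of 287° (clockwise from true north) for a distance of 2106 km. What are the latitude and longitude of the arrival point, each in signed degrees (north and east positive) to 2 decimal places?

Angular distance δ = d/R = 2106/6378.14 = 0.33019 rad; initial bearing θ = 5.0091 rad.
sin φ₂ = sin φ₁ cos δ + cos φ₁ sin δ cos θ = (-0.1770)(0.9460) + (0.9842)(0.3242)(0.2924) = -0.0742, so φ₂ = -4.25°.
Δλ = atan2(sin θ sin δ cos φ₁, cos δ − sin φ₁ sin φ₂) = atan2(-0.3052, 0.9329) = -18.114°.
λ₂ = 36.096° − 18.114° = 17.98°.

-4.25°, 17.98°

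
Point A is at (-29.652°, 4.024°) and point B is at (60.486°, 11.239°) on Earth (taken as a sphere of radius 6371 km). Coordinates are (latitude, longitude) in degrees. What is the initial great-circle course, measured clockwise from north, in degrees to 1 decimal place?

Δλ = 7.215° = 0.1259 rad.
y = sin Δλ · cos φ₂ = (0.1256)(0.4926) = 0.0619
x = cos φ₁ sin φ₂ − sin φ₁ cos φ₂ cos Δλ = (0.8690)(0.8702) − (-0.4947)(0.4926)(0.9921) = 0.9981
θ = atan2(y, x) = 3.55°, so the bearing is 3.5°.

3.5°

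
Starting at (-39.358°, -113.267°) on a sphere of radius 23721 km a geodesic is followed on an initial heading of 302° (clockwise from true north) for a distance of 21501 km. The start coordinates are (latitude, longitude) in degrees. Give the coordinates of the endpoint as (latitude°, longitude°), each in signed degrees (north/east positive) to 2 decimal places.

Angular distance δ = d/R = 21501/23721 = 0.90641 rad; initial bearing θ = 5.2709 rad.
sin φ₂ = sin φ₁ cos δ + cos φ₁ sin δ cos θ = (-0.6342)(0.6166) + (0.7732)(0.7873)(0.5299) = -0.0684, so φ₂ = -3.92°.
Δλ = atan2(sin θ sin δ cos φ₁, cos δ − sin φ₁ sin φ₂) = atan2(-0.5162, 0.5732) = -42.008°.
λ₂ = -113.267° − 42.008° = -155.27°.

-3.92°, -155.27°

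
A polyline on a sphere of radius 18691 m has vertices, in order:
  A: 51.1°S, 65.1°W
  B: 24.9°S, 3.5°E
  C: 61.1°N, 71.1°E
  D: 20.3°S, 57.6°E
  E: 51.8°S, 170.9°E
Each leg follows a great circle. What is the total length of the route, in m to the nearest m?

107293 m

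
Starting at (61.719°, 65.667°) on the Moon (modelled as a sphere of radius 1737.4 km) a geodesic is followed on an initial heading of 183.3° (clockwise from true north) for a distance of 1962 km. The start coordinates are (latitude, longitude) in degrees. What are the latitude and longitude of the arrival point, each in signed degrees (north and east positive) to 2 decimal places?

Angular distance δ = d/R = 1962/1737.4 = 1.12927 rad; initial bearing θ = 3.1992 rad.
sin φ₂ = sin φ₁ cos δ + cos φ₁ sin δ cos θ = (0.8806)(0.4273) + (0.4738)(0.9041)(-0.9983) = -0.0513, so φ₂ = -2.94°.
Δλ = atan2(sin θ sin δ cos φ₁, cos δ − sin φ₁ sin φ₂) = atan2(-0.0247, 0.4725) = -2.987°.
λ₂ = 65.667° − 2.987° = 62.68°.

-2.94°, 62.68°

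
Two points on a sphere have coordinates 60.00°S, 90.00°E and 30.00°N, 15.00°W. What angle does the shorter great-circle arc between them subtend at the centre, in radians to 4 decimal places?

With latitudes φ₁ = -60.000°, φ₂ = 30.000° and longitude difference Δλ = -105.000°:
cos c = sin φ₁ sin φ₂ + cos φ₁ cos φ₂ cos Δλ = (-0.8660)(0.5000) + (0.5000)(0.8660)(-0.2588) = -0.54508,
so c = arccos(-0.54508) = 2.14729 rad.
So the angular separation is 2.1473 rad.

2.1473 rad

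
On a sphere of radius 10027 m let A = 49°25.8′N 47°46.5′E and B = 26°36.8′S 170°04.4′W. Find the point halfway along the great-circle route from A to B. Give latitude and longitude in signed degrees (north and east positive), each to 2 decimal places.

The central angle between A and B is δ = 2.4971 rad.
With f = 0.5, the slerp weights are sin((1−f)δ)/sin δ = 1.5789 and sin(fδ)/sin δ = 1.5789.
Weighted sum of the unit vectors: (1.5789)·(0.4371,0.4816,0.7596) + (1.5789)·(-0.8807,-0.1541,-0.4480) = (-0.7004, 0.5171, 0.4921).
Converting back: φ = atan2(z, √(x²+y²)) = 29.48°, λ = atan2(y, x) = 143.56°.

29.48°, 143.56°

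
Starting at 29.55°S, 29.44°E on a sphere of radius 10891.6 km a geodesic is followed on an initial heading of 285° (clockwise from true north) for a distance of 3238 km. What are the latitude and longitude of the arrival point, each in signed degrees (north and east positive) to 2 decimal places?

Angular distance δ = d/R = 3238/10891.6 = 0.29729 rad; initial bearing θ = 4.9742 rad.
sin φ₂ = sin φ₁ cos δ + cos φ₁ sin δ cos θ = (-0.4932)(0.9561) + (0.8699)(0.2929)(0.2588) = -0.4056, so φ₂ = -23.93°.
Δλ = atan2(sin θ sin δ cos φ₁, cos δ − sin φ₁ sin φ₂) = atan2(-0.2461, 0.7561) = -18.033°.
λ₂ = 29.440° − 18.033° = 11.41°.

-23.93°, 11.41°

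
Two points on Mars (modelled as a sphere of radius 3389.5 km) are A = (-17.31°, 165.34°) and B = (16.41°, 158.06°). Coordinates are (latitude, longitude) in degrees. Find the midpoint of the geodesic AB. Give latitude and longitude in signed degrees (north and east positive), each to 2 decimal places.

-0.45°, 161.69°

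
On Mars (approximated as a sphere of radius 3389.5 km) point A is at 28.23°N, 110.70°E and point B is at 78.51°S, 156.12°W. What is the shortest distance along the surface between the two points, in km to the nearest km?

6995 km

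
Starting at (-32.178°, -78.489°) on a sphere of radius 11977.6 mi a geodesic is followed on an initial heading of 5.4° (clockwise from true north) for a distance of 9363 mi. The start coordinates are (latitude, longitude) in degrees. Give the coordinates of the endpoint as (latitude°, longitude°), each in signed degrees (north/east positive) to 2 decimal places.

Angular distance δ = d/R = 9363/11977.6 = 0.78171 rad; initial bearing θ = 0.0942 rad.
sin φ₂ = sin φ₁ cos δ + cos φ₁ sin δ cos θ = (-0.5326)(0.7097) + (0.8464)(0.7045)(0.9956) = 0.2157, so φ₂ = 12.46°.
Δλ = atan2(sin θ sin δ cos φ₁, cos δ − sin φ₁ sin φ₂) = atan2(0.0561, 0.8246) = 3.893°.
λ₂ = -78.489° + 3.893° = -74.60°.

12.46°, -74.60°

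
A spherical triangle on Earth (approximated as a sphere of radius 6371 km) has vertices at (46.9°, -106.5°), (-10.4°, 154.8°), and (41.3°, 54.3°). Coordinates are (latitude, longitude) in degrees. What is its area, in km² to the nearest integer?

87114074 km²

Side lengths (central angles): a = 1.8274, b = 1.5737, c = 1.8064 rad; semiperimeter s = 2.6037.
By l'Huilier's theorem, tan(E/4) = √[tan(s/2) tan((s−a)/2) tan((s−b)/2) tan((s−c)/2)], giving spherical excess E = 2.1462 rad.
Area = E·R² = 2.1462 × (6371)² ≈ 87114074 km².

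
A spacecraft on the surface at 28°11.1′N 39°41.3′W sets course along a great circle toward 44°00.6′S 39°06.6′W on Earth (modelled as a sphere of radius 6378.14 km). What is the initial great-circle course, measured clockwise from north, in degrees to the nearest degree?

With φ₁ = 0.4919, φ₂ = -0.7681, Δλ = 0.0101 rad, the forward-azimuth formula gives
θ = atan2( sin Δλ cos φ₂ , cos φ₁ sin φ₂ − sin φ₁ cos φ₂ cos Δλ ) = atan2(0.0073, -0.9521) = 179.56°.
So the initial bearing is 180°.

180°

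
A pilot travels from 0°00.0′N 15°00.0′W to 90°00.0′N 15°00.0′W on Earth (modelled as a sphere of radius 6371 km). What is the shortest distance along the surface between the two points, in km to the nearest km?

In radians: φ₁ = 0.0000, φ₂ = 1.5708, Δλ = 0.000° = 0.0000 rad.
cos c = sin φ₁ sin φ₂ + cos φ₁ cos φ₂ cos Δλ = (0.0000)(1.0000) + (1.0000)(0.0000)(1.0000) = 0.00000,
so c = arccos(0.00000) = 1.57080 rad.
Distance = R·c = 6371 × 1.5708 ≈ 10008 km.

10008 km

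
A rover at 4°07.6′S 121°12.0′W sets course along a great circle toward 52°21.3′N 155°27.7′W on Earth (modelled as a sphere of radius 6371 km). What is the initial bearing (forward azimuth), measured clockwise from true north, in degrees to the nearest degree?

337°

With φ₁ = -0.0720, φ₂ = 0.9138, Δλ = -0.5980 rad, the forward-azimuth formula gives
θ = atan2( sin Δλ cos φ₂ , cos φ₁ sin φ₂ − sin φ₁ cos φ₂ cos Δλ ) = atan2(-0.3438, 0.8261) = -22.60°.
Adding 360° brings this into [0°, 360°): 337°.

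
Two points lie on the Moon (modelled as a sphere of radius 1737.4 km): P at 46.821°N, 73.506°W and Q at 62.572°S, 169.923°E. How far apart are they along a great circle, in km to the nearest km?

4307 km

In radians: φ₁ = 0.8172, φ₂ = -1.0921, Δλ = -116.571° = -2.0345 rad.
cos c = sin φ₁ sin φ₂ + cos φ₁ cos φ₂ cos Δλ = (0.7292)(-0.8876) + (0.6843)(0.4606)(-0.4473) = -0.78824,
so c = arccos(-0.78824) = 2.47874 rad.
Distance = R·c = 1737.4 × 2.4787 ≈ 4307 km.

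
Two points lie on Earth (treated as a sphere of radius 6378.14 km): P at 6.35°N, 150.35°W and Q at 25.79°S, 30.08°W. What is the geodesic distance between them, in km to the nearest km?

13352 km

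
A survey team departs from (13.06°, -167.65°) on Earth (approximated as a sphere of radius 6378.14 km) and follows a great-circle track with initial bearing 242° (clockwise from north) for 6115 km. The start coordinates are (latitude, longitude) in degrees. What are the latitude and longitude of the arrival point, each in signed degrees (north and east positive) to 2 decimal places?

-14.15°, 144.17°

Angular distance δ = d/R = 6115/6378.14 = 0.95874 rad; initial bearing θ = 4.2237 rad.
sin φ₂ = sin φ₁ cos δ + cos φ₁ sin δ cos θ = (0.2260)(0.5745) + (0.9741)(0.8185)(-0.4695) = -0.2445, so φ₂ = -14.15°.
Δλ = atan2(sin θ sin δ cos φ₁, cos δ − sin φ₁ sin φ₂) = atan2(-0.7040, 0.6298) = -48.183°.
λ₂ = -167.650° − 48.183° = -215.83° → 144.17° after wrapping to (−180°, 180°].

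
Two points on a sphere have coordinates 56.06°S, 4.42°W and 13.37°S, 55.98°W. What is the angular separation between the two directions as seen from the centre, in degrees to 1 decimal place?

Let φ₁ = -0.9784 rad, φ₂ = -0.2334 rad, and Δλ = -0.8999 rad.
cos c = sin φ₁ sin φ₂ + cos φ₁ cos φ₂ cos Δλ = (-0.8296)(-0.2312) + (0.5583)(0.9729)(0.6217) = 0.52954,
so c = arccos(0.52954) = 1.01274 rad.
So the angular separation is 58.0°.

58.0°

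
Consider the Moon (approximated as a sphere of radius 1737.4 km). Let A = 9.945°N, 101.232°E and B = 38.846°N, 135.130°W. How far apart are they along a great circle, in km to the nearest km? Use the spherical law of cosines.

3289 km

In radians: φ₁ = 0.1736, φ₂ = 0.6780, Δλ = 123.638° = 2.1579 rad.
cos c = sin φ₁ sin φ₂ + cos φ₁ cos φ₂ cos Δλ = (0.1727)(0.6272) + (0.9850)(0.7788)(-0.5539) = -0.31662,
so c = arccos(-0.31662) = 1.89296 rad.
Distance = R·c = 1737.4 × 1.8930 ≈ 3289 km.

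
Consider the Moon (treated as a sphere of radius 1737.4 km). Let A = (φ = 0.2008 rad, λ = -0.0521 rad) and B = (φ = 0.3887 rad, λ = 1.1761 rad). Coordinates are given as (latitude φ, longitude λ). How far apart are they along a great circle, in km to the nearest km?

2051 km

Let φ₁ = 0.2008 rad, φ₂ = 0.3887 rad, and Δλ = 1.2282 rad.
cos c = sin φ₁ sin φ₂ + cos φ₁ cos φ₂ cos Δλ = (0.1995)(0.3790) + (0.9799)(0.9254)(0.3359) = 0.38022,
so c = arccos(0.38022) = 1.18076 rad.
Distance = R·c = 1737.4 × 1.1808 ≈ 2051 km.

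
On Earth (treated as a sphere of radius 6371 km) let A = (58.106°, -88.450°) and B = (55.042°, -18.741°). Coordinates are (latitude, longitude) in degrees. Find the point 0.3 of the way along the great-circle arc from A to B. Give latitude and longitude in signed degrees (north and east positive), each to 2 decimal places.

Central angle δ = 0.6421 rad. Interpolating on the sphere with fraction f = 0.3:
P = [sin((1−f)δ)·A + sin(fδ)·B] / sin δ = 0.7255·A + 0.3197·B in Cartesian coordinates,
giving P = (0.1838, -0.4420, 0.8780), i.e. latitude 61.40°, longitude -67.42°.

61.40°, -67.42°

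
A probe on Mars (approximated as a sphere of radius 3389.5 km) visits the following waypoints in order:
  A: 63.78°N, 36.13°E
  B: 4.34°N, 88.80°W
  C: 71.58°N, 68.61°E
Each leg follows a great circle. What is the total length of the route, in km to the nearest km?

Leg A→B: central angle 1.7562 rad, distance 5952.7 km.
Leg B→C: central angle 1.7917 rad, distance 6072.9 km.
Total: 5952.7 + 6072.9 ≈ 12026 km.

12026 km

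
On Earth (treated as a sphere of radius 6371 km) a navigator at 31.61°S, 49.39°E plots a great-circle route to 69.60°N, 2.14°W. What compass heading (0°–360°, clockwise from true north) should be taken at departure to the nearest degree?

343°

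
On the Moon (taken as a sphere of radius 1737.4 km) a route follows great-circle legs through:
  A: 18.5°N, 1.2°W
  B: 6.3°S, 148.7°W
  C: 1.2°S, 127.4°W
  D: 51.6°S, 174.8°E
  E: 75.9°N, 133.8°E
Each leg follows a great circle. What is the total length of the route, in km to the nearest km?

Leg A→B: central angle 2.5495 rad, distance 4429.6 km.
Leg B→C: central angle 0.3814 rad, distance 662.6 km.
Leg C→D: central angle 1.2161 rad, distance 2112.8 km.
Leg D→E: central angle 2.2730 rad, distance 3949.1 km.
Total: 4429.6 + 662.6 + 2112.8 + 3949.1 ≈ 11154 km.

11154 km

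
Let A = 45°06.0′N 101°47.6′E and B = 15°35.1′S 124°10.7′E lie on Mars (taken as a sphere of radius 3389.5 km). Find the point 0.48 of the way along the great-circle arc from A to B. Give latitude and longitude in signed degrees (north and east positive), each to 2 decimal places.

16.25°, 114.34°

The central angle between A and B is δ = 1.1170 rad.
With f = 0.48, the slerp weights are sin((1−f)δ)/sin δ = 0.6105 and sin(fδ)/sin δ = 0.5684.
Weighted sum of the unit vectors: (0.6105)·(-0.1443,0.6910,0.7083) + (0.5684)·(-0.5411,0.7969,-0.2687) = (-0.3956, 0.8748, 0.2798).
Converting back: φ = atan2(z, √(x²+y²)) = 16.25°, λ = atan2(y, x) = 114.34°.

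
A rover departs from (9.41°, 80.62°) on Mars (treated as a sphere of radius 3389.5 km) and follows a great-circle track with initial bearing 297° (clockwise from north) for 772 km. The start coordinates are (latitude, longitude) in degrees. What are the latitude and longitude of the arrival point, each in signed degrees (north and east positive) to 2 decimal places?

15.09°, 68.59°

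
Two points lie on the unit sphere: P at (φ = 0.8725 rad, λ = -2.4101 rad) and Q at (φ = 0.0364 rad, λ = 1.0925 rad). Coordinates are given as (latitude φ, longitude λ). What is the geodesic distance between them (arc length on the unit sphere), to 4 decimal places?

With latitudes φ₁ = 49.991°, φ₂ = 2.086° and longitude difference Δλ = -159.316°:
cos c = sin φ₁ sin φ₂ + cos φ₁ cos φ₂ cos Δλ = (0.7659)(0.0364) + (0.6429)(0.9993)(-0.9355) = -0.57320,
so c = arccos(-0.57320) = 2.18120 rad.
On the unit sphere the arc length equals the central angle: 2.1812.

2.1812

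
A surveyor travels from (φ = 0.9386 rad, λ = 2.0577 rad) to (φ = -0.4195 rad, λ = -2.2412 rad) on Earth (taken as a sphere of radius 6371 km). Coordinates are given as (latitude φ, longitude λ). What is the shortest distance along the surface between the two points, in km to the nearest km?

Let φ₁ = 0.9386 rad, φ₂ = -0.4195 rad, and Δλ = 1.9843 rad.
cos c = sin φ₁ sin φ₂ + cos φ₁ cos φ₂ cos Δλ = (0.8067)(-0.4073) + (0.5909)(0.9133)(-0.4018) = -0.54543,
so c = arccos(-0.54543) = 2.14770 rad.
Distance = R·c = 6371 × 2.1477 ≈ 13683 km.

13683 km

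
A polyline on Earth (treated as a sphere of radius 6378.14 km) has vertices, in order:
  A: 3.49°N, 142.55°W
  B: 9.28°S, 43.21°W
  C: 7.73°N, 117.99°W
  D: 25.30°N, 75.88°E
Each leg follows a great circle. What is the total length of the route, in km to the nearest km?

Leg A→B: central angle 1.7413 rad, distance 11106.3 km.
Leg B→C: central angle 1.3335 rad, distance 8505.4 km.
Leg C→D: central angle 2.5188 rad, distance 16065.4 km.
Total: 11106.3 + 8505.4 + 16065.4 ≈ 35677 km.

35677 km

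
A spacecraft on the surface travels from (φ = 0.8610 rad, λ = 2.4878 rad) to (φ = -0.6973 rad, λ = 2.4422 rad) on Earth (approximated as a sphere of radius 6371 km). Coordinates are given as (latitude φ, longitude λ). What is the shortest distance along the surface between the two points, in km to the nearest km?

In radians: φ₁ = 0.8610, φ₂ = -0.6973, Δλ = -2.613° = -0.0456 rad.
cos c = sin φ₁ sin φ₂ + cos φ₁ cos φ₂ cos Δλ = (0.7585)(-0.6422) + (0.6517)(0.7666)(0.9990) = 0.01198,
so c = arccos(0.01198) = 1.55882 rad.
Distance = R·c = 6371 × 1.5588 ≈ 9931 km.

9931 km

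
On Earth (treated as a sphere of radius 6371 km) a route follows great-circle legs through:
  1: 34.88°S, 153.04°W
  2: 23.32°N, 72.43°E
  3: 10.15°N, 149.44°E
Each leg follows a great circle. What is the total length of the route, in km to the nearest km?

23702 km

Leg 1→2: central angle 2.4260 rad, distance 15455.8 km.
Leg 2→3: central angle 1.2943 rad, distance 8246.2 km.
Total: 15455.8 + 8246.2 ≈ 23702 km.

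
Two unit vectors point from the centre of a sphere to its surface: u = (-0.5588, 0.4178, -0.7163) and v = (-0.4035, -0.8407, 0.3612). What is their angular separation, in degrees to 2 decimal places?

u·v = -0.3845; |u| = 0.9999, |v| = 1.0000.
cos θ = (u·v)/(|u||v|) = -0.3845, so θ = 112.61°.

112.61°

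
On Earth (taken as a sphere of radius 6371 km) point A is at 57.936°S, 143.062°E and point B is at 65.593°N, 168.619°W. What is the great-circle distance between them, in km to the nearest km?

14316 km

Let φ₁ = -1.0112 rad, φ₂ = 1.1448 rad, and Δλ = 0.8433 rad.
cos c = sin φ₁ sin φ₂ + cos φ₁ cos φ₂ cos Δλ = (-0.8475)(0.9106) + (0.5309)(0.4132)(0.6650) = -0.62585,
so c = arccos(-0.62585) = 2.24702 rad.
Distance = R·c = 6371 × 2.2470 ≈ 14316 km.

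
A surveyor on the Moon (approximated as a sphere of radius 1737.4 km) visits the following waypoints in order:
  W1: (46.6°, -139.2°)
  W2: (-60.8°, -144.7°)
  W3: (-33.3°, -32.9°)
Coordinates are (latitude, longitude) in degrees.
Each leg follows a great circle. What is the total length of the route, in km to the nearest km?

5408 km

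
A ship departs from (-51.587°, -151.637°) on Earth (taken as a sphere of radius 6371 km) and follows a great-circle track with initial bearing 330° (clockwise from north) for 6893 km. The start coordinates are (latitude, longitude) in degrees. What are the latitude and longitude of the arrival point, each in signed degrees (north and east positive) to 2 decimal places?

6.15°, -178.00°

Angular distance δ = d/R = 6893/6371 = 1.08193 rad; initial bearing θ = 5.7596 rad.
sin φ₂ = sin φ₁ cos δ + cos φ₁ sin δ cos θ = (-0.7836)(0.4696) + (0.6213)(0.8829)(0.8660) = 0.1071, so φ₂ = 6.15°.
Δλ = atan2(sin θ sin δ cos φ₁, cos δ − sin φ₁ sin φ₂) = atan2(-0.2743, 0.5535) = -26.359°.
λ₂ = -151.637° − 26.359° = -178.00°.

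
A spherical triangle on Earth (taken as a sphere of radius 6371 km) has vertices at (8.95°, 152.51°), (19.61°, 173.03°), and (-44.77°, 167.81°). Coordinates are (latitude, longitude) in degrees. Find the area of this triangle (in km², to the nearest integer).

Side lengths (central angles): a = 1.1267, b = 0.9681, c = 0.3932 rad; semiperimeter s = 1.2440.
By l'Huilier's theorem, tan(E/4) = √[tan(s/2) tan((s−a)/2) tan((s−b)/2) tan((s−c)/2)], giving spherical excess E = 0.2056 rad.
Area = E·R² = 0.2056 × (6371)² ≈ 8346104 km².

8346104 km²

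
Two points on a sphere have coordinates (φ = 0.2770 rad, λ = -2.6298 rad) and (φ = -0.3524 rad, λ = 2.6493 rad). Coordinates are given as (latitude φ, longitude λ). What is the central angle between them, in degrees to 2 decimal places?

In radians: φ₁ = 0.2770, φ₂ = -0.3524, Δλ = -57.530° = -1.0041 rad.
Haversine: a = sin²(Δφ/2) + cos φ₁ cos φ₂ sin²(Δλ/2) = 0.0958 + (0.9619)(0.9385)(0.2316) = 0.30486.
Central angle c = 2·arcsin(√a) = 1.16987 rad.
So the angular separation is 67.03°.

67.03°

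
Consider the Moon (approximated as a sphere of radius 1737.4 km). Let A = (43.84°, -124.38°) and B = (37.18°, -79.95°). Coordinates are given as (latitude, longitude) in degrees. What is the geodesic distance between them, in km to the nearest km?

In radians: φ₁ = 0.7652, φ₂ = 0.6489, Δλ = 44.430° = 0.7754 rad.
cos c = sin φ₁ sin φ₂ + cos φ₁ cos φ₂ cos Δλ = (0.6926)(0.6043) + (0.7213)(0.7967)(0.7141) = 0.82896,
so c = arccos(0.82896) = 0.59356 rad.
Distance = R·c = 1737.4 × 0.5936 ≈ 1031 km.

1031 km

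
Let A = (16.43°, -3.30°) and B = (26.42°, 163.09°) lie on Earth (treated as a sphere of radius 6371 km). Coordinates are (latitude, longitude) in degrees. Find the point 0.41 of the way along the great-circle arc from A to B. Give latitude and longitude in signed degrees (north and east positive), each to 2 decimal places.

66.08°, 34.06°

The central angle between A and B is δ = 2.3589 rad.
With f = 0.41, the slerp weights are sin((1−f)δ)/sin δ = 1.3954 and sin(fδ)/sin δ = 1.1674.
Weighted sum of the unit vectors: (1.3954)·(0.9576,-0.0552,0.2828) + (1.1674)·(-0.8568,0.2605,0.4449) = (0.3359, 0.2271, 0.9141).
Converting back: φ = atan2(z, √(x²+y²)) = 66.08°, λ = atan2(y, x) = 34.06°.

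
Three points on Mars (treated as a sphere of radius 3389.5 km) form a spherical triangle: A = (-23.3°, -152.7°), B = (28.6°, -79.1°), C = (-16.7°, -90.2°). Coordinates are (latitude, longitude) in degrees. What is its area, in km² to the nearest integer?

5342285 km²

Side lengths (central angles): a = 0.8125, b = 1.0241, c = 1.5325 rad; semiperimeter s = 1.6845.
By l'Huilier's theorem, tan(E/4) = √[tan(s/2) tan((s−a)/2) tan((s−b)/2) tan((s−c)/2)], giving spherical excess E = 0.4650 rad.
Area = E·R² = 0.4650 × (3389.5)² ≈ 5342285 km².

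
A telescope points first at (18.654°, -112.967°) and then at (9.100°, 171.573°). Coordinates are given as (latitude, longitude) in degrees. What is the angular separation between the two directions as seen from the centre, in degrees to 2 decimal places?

73.41°

With latitudes φ₁ = 18.654°, φ₂ = 9.100° and longitude difference Δλ = -75.460°:
cos c = sin φ₁ sin φ₂ + cos φ₁ cos φ₂ cos Δλ = (0.3199)(0.1582) + (0.9475)(0.9874)(0.2511) = 0.28546,
so c = arccos(0.28546) = 1.28131 rad.
So the angular separation is 73.41°.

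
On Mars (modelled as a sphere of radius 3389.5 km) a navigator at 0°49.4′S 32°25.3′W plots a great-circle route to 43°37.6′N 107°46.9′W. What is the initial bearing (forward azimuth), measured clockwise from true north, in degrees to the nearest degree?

Δλ = -75.360° = -1.3153 rad.
y = sin Δλ · cos φ₂ = (-0.9675)(0.7239) = -0.7003
x = cos φ₁ sin φ₂ − sin φ₁ cos φ₂ cos Δλ = (0.9999)(0.6900) − (-0.0144)(0.7239)(0.2527) = 0.6925
θ = atan2(y, x) = -45.32°; adding 360° gives 315°.

315°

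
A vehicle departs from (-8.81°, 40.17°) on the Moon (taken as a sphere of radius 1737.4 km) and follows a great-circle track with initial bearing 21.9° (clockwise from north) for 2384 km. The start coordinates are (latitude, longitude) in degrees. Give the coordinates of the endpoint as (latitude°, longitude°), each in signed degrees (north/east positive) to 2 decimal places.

Angular distance δ = d/R = 2384/1737.4 = 1.37217 rad; initial bearing θ = 0.3822 rad.
sin φ₂ = sin φ₁ cos δ + cos φ₁ sin δ cos θ = (-0.1532)(0.1973) + (0.9882)(0.9803)(0.9278) = 0.8686, so φ₂ = 60.30°.
Δλ = atan2(sin θ sin δ cos φ₁, cos δ − sin φ₁ sin φ₂) = atan2(0.3613, 0.3304) = 47.564°.
λ₂ = 40.170° + 47.564° = 87.73°.

60.30°, 87.73°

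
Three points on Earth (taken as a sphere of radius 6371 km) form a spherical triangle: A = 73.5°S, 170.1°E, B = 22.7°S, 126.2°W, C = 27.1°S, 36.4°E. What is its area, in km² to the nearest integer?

Side lengths (central angles): a = 2.2242, b = 1.3056, c = 1.0632 rad; semiperimeter s = 2.2965.
By l'Huilier's theorem, tan(E/4) = √[tan(s/2) tan((s−a)/2) tan((s−b)/2) tan((s−c)/2)], giving spherical excess E = 0.6950 rad.
Area = E·R² = 0.6950 × (6371)² ≈ 28209338 km².

28209338 km²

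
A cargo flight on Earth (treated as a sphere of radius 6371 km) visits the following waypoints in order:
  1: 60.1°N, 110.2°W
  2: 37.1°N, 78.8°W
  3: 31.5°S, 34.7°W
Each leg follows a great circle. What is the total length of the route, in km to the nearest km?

Leg 1→2: central angle 0.5310 rad, distance 3383.3 km.
Leg 2→3: central angle 1.3967 rad, distance 8898.6 km.
Total: 3383.3 + 8898.6 ≈ 12282 km.

12282 km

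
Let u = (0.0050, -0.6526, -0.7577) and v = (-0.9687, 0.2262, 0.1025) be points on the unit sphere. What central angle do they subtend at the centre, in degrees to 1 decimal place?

103.3°

u·v = -0.2301; |u| = 1.0000, |v| = 1.0000.
cos θ = (u·v)/(|u||v|) = -0.2301, so θ = 103.3°.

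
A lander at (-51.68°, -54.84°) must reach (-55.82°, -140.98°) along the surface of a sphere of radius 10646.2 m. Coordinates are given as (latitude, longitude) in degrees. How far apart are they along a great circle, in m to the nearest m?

8871 m

In radians: φ₁ = -0.9020, φ₂ = -0.9742, Δλ = -86.140° = -1.5034 rad.
Haversine: a = sin²(Δφ/2) + cos φ₁ cos φ₂ sin²(Δλ/2) = 0.0013 + (0.6201)(0.5618)(0.4663) = 0.16375.
Central angle c = 2·arcsin(√a) = 0.83322 rad.
Distance = R·c = 10646.2 × 0.8332 ≈ 8871 m.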